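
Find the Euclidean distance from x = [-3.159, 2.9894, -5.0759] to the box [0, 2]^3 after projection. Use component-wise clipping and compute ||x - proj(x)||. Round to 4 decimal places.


Project each component onto [0, 2].
clip(-3.159) = 0.0, clip(2.9894) = 2.0, clip(-5.0759) = 0.0
Projection = [0.0, 2.0, 0.0]
Squared diffs: [9.9793, 0.9789, 25.7648]
Distance = sqrt(36.723) = 6.0599


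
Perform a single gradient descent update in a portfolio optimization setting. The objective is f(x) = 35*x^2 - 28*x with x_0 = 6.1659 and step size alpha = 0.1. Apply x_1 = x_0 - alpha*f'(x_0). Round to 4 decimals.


We compute the gradient at x_0 and apply the update.
f'(x) = 70*x - 28
f'(6.1659) = 70*6.1659 - 28 = 403.613
x_1 = 6.1659 - 0.1*403.613 = -34.1954


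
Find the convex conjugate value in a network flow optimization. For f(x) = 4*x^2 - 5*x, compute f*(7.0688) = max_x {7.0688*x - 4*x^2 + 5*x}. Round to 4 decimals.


f*(y) = sup_x {y*x - a*x^2 - b*x} = sup_x {(y-b)*x - a*x^2}
FOC: (y - b) - 2a*x = 0 => x* = (y - b)/(2a)
x* = (7.0688 + 5)/(2*4) = 1.5086
f*(7.0688) = (y-b)^2/(4a) = (7.0688 + 5)^2/(4*4)
= 145.6559/16 = 9.1035


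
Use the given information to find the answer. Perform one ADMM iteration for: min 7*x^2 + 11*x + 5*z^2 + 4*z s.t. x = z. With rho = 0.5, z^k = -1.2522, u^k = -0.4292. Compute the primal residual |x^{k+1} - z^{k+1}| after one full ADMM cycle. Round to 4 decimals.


ADMM iteration with rho = 0.5, z^k = -1.2522, u^k = -0.4292
Step 1: x-update.
Minimize 7*x^2 + 11*x + (0.5/2)*(x + 1.2522 - 0.4292)^2
FOC: (2*7 + 0.5)*x = -11 + 0.5*(-1.2522 + 0.4292)
x^{k+1} = -0.787
Step 2: z-update.
Minimize 5*z^2 + 4*z + (0.5/2)*(-0.787 - z - 0.4292)^2
FOC: (2*5 + 0.5)*z = -4 + 0.5*(-0.787 - 0.4292)
z^{k+1} = -0.4389
Step 3: u-update.
u^{k+1} = -0.4292 - 0.787 + 0.4389 = -0.7773
Step 4: Primal residual = |-0.787 + 0.4389| = 0.3481


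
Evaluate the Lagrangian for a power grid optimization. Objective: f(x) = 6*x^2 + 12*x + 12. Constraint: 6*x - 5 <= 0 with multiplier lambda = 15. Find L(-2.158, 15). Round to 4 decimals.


Step 1: Evaluate f(x).
f(-2.158) = 6*(-2.158)^2 + 12*(-2.158) + 12 = 14.0458
Step 2: Evaluate g(x).
g(-2.158) = 6*-2.158 - 5 = -17.948
Step 3: Compute Lagrangian.
L = 14.0458 + 15*-17.948 = -255.1742


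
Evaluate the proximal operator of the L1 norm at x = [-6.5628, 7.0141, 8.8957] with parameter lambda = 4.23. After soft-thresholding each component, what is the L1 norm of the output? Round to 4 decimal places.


Soft-thresholding with lambda = 4.23:
prox(-6.5628) = sign(-6.5628)*max(|-6.5628| - 4.23, 0) = -2.3328
prox(7.0141) = sign(7.0141)*max(|7.0141| - 4.23, 0) = 2.7841
prox(8.8957) = sign(8.8957)*max(|8.8957| - 4.23, 0) = 4.6657
prox(x) = [-2.3328, 2.7841, 4.6657]
||prox(x)||_1 = 2.3328 + 2.7841 + 4.6657 = 9.7826


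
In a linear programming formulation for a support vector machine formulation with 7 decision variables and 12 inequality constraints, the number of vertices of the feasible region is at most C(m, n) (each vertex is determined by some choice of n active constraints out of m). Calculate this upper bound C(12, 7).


Each vertex corresponds to some choice of n active constraints out of m, so the number of vertices is at most C(m, n) = m! / (n!(m-n)!).
m = 12, n = 7
Numerator: 12 * 11 * 10 * 9 * 8 * 7 * 6
Denominator: 7! = 5040
C(12, 7) = 792


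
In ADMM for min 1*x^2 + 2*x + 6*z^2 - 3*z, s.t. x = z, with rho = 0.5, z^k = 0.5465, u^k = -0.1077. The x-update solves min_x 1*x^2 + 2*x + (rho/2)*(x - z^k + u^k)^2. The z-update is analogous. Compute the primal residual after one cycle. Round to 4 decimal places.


ADMM iteration with rho = 0.5, z^k = 0.5465, u^k = -0.1077
Step 1: x-update.
Minimize 1*x^2 + 2*x + (0.5/2)*(x - 0.5465 - 0.1077)^2
FOC: (2*1 + 0.5)*x = -2 + 0.5*(0.5465 + 0.1077)
x^{k+1} = -0.6692
Step 2: z-update.
Minimize 6*z^2 - 3*z + (0.5/2)*(-0.6692 - z - 0.1077)^2
FOC: (2*6 + 0.5)*z = 3 + 0.5*(-0.6692 - 0.1077)
z^{k+1} = 0.2089
Step 3: u-update.
u^{k+1} = -0.1077 - 0.6692 - 0.2089 = -0.9858
Step 4: Primal residual = |-0.6692 - 0.2089| = 0.8781


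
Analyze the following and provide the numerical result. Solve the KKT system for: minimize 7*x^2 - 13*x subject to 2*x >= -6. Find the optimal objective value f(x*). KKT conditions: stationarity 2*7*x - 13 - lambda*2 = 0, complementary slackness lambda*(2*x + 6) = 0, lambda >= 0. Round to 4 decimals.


Step 1: Try lambda = 0 (constraint inactive).
Stationarity: 2*7*x - 13 = 0
x* = 13/(2*7) = 13/14 = 0.9286 (rounded; the exact value 13/14 is used below)
Check constraint: 2*0.9286 = 1.8572 >= -6 -- satisfied.
Step 2: Compute optimal value.
f(x*) = 7*(13/14)^2 - 13*(13/14) = -6.0357


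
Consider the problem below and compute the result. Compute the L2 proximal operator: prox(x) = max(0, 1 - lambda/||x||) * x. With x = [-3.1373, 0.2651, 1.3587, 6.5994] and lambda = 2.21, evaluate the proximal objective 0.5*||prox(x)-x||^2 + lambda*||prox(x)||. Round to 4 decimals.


Step 1: Compute ||x||.
||x|| = 7.4371
Step 2: Compute scaling factor.
scale = max(0, 1 - 2.21/7.4371) = 0.7028
Step 3: prox(x) = [-2.205, 0.1863, 0.955, 4.6383]
||prox(x)|| = 5.2271
Step 4: Proximal objective.
0.5*||prox-x||^2 = 2.4421
lambda*||prox|| = 11.5519
Total = 13.994


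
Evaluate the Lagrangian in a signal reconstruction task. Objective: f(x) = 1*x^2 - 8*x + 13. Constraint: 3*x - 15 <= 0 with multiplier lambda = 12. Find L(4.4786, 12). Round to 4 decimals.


Step 1: Evaluate f(x).
f(4.4786) = 1*4.4786^2 - 8*4.4786 + 13 = -2.7709
Step 2: Evaluate g(x).
g(4.4786) = 3*4.4786 - 15 = -1.5642
Step 3: Compute Lagrangian.
L = -2.7709 + 12*-1.5642 = -21.5413


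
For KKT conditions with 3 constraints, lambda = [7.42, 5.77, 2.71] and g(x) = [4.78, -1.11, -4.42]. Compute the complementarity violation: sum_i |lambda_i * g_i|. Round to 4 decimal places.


KKT complementary slackness check:
lambda_1 * g_1 = 7.42 * 4.78 = 35.4676
lambda_2 * g_2 = 5.77 * -1.11 = -6.4047
lambda_3 * g_3 = 2.71 * -4.42 = -11.9782
Total violation = 35.4676 + 6.4047 + 11.9782 = 53.8505


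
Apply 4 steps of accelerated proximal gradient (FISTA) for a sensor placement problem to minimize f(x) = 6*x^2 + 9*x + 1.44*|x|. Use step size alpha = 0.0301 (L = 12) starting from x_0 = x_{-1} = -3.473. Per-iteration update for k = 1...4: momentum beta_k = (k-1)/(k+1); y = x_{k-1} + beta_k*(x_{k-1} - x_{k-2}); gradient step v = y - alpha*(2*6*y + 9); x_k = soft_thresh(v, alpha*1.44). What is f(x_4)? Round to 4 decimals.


FISTA on f(x) = 6*x^2 + 9*x + 1.44*|x|
L = 12, alpha = 0.0301
Iteration 1: beta = 0.0, y = -3.473 + 0.0*(-3.473 + 3.473) = -3.473
  grad(y) = -32.676, v = y - alpha*grad = -2.4895
  prox(v) = soft_thresh(-2.4895, 0.0433) = -2.4461
Iteration 2: beta = 0.3333, y = -2.4461 + 0.3333*(-2.4461 + 3.473) = -2.1038
  grad(y) = -16.2457, v = y - alpha*grad = -1.6148
  prox(v) = soft_thresh(-1.6148, 0.0433) = -1.5715
Iteration 3: beta = 0.5, y = -1.5715 + 0.5*(-1.5715 + 2.4461) = -1.1342
  grad(y) = -4.6098, v = y - alpha*grad = -0.9954
  prox(v) = soft_thresh(-0.9954, 0.0433) = -0.9521
Iteration 4: beta = 0.6, y = -0.9521 + 0.6*(-0.9521 + 1.5715) = -0.5804
  grad(y) = 2.0352, v = y - alpha*grad = -0.6417
  prox(v) = soft_thresh(-0.6417, 0.0433) = -0.5983
f(x_4) = 6*(-0.5983)^2 + 9*(-0.5983) + 1.44*|-0.5983| = -2.3754


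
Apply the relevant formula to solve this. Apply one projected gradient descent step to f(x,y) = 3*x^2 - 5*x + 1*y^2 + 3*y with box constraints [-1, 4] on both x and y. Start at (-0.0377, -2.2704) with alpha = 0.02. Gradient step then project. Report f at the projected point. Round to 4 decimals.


Step 1: Compute gradient at (-0.0377, -2.2704).
grad_x = 2*3*-0.0377 - 5 = -5.2262
grad_y = 2*1*-2.2704 + 3 = -1.5408
Step 2: Gradient step.
x_raw = -0.0377 - 0.02*-5.2262 = 0.0668
y_raw = -2.2704 - 0.02*-1.5408 = -2.2396
Step 3: Project onto [-1, 4].
x_proj = clip(0.0668) = 0.0668
y_proj = clip(-2.2396) = -1.0
Step 4: Evaluate f.
f(0.0668, -1.0) = -2.3207


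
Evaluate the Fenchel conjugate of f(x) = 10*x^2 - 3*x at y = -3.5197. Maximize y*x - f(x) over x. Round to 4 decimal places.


f*(y) = sup_x {y*x - a*x^2 - b*x} = sup_x {(y-b)*x - a*x^2}
FOC: (y - b) - 2a*x = 0 => x* = (y - b)/(2a)
x* = (-3.5197 + 3)/(2*10) = -0.026
f*(-3.5197) = (y-b)^2/(4a) = (-3.5197 + 3)^2/(4*10)
= 0.2701/40 = 0.0068


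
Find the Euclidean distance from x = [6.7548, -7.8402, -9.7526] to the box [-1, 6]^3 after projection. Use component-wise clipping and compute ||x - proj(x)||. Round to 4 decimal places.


Project each component onto [-1, 6].
clip(6.7548) = 6.0, clip(-7.8402) = -1.0, clip(-9.7526) = -1.0
Projection = [6.0, -1.0, -1.0]
Squared diffs: [0.5697, 46.7883, 76.608]
Distance = sqrt(123.966) = 11.134


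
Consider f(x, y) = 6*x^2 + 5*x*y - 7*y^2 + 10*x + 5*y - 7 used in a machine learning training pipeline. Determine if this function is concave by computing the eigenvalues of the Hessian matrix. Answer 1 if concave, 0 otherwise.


The Hessian of f(x,y) = 6*x^2 + 5*x*y - 7*y^2 + 10*x + 5*y - 7 is:
H = [[12, 5], [5, -14]]
Trace = 12 - 14 = -2
Determinant = 12*-14 - (5)^2 = -193
Discriminant = (-2)^2 - 4*-193 = 776.0
Eigenvalues: lambda_1 = -14.9284, lambda_2 = 12.9284
The function is not concave.

0


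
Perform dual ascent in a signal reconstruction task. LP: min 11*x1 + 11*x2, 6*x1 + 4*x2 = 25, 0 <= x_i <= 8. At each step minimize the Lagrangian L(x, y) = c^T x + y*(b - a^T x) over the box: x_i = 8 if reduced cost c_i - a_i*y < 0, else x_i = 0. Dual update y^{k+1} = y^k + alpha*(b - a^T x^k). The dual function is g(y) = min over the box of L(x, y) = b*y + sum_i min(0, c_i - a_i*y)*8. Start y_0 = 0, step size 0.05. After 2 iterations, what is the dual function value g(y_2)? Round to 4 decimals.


Dual ascent for LP: min 11*x1 + 11*x2, 6*x1 + 4*x2 = 25, 0 <= x_i <= 8
Step 1: y^k = 0.0, reduced costs: (11.0, 11.0)
  x^k = (0.0, 0.0), subgradient = b - a^T x = 25.0
  y^{k+1} = 0.0 + 0.05*25.0 = 1.25
Step 2: y^k = 1.25, reduced costs: (3.5, 6.0)
  x^k = (0.0, 0.0), subgradient = b - a^T x = 25.0
  y^{k+1} = 1.25 + 0.05*25.0 = 2.5
Dual objective at y_2 = 2.5: reduced costs (-4.0, 1.0), box minimizer x = (8.0, 0.0)
g(y_2) = b*y + (c1 - a1*y)*x1 + (c2 - a2*y)*x2 = 25*2.5 + (-4.0)*8.0 + 1.0*0.0 = 62.5 - 32.0 + 0.0 = 30.5


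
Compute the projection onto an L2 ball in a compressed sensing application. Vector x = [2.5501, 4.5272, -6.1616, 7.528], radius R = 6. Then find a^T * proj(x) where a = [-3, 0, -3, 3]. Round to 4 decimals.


Step 1: Compute ||x|| (intermediates to 6 decimals).
||x|| = sqrt(2.5501^2 + 4.5272^2 + (-6.1616)^2 + 7.528^2) = 11.02881
Step 2: Project.
Since ||x|| > R, scale = R/||x|| = 6/11.02881 = 0.54403, proj(x) = scale * x
proj(x) = [1.387331, 2.462933, -3.352095, 4.095458]
Step 3: Dot product.
a^T * proj(x) = -3*1.387331 + 0*2.462933 - 3*(-3.352095) + 3*4.095458 = 18.1807


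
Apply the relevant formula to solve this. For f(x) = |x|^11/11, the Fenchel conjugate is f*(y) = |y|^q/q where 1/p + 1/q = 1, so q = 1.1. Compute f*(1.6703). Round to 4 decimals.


The conjugate exponent q satisfies 1/p + 1/q = 1.
p = 11, so q = 11/(11 - 1) = 1.1
|y|^q = 1.6703^1.1 = 1.7582
f*(1.6703) = 1.7582 / 1.1 = 1.5984


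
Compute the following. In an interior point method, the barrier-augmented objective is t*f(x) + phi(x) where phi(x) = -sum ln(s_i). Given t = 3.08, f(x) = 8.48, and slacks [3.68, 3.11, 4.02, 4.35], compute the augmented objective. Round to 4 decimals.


Step 1: Compute log-barrier.
ln values: [1.3029, 1.1346, 1.3913, 1.4702]
phi = -(1.3029 + 1.1346 + 1.3913 + 1.4702) = -5.299
Step 2: Compute augmented objective.
t*f(x) = 3.08*8.48 = 26.1184
Total = 26.1184 - 5.299 = 20.8194


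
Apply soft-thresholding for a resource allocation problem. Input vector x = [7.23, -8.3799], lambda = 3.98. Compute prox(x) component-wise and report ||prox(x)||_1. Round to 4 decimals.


Soft-thresholding with lambda = 3.98:
prox(7.23) = sign(7.23)*max(|7.23| - 3.98, 0) = 3.25
prox(-8.3799) = sign(-8.3799)*max(|-8.3799| - 3.98, 0) = -4.3999
prox(x) = [3.25, -4.3999]
||prox(x)||_1 = 3.25 + 4.3999 = 7.6499


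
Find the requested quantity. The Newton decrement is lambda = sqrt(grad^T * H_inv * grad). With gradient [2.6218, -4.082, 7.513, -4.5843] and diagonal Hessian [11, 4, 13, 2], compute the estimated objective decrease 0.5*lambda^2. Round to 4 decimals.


Step 1: H is diagonal, so H^(-1) * g = [0.2383, -1.0205, 0.5779, -2.2922].
Step 2: g^T H^(-1) g = sum_i g_i^2 / H_ii
  = (2.6218)^2/11 + (-4.082)^2/4 + (7.513)^2/13 + (-4.5843)^2/2
  = 0.6249 + 4.1657 + 4.3419 + 10.5079 = 19.6404
Step 3: Objective decrease = 0.5 * g^T H^(-1) g = 9.8202


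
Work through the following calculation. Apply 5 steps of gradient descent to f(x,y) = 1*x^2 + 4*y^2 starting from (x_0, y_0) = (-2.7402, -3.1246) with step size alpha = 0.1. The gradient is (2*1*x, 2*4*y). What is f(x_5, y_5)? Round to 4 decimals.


Gradient descent on f(x,y) = 1*x^2 + 4*y^2.
Starting point: (-2.7402, -3.1246), alpha = 0.1
Step 1: grad_x = 2*1*-2.7402 = -5.4804, grad_y = 2*4*-3.1246 = -24.9968
  x_1 = -2.7402 - 0.1*-5.4804 = -2.1922
  y_1 = -3.1246 - 0.1*-24.9968 = -0.6249
Step 2: grad_x = 2*1*-2.1922 = -4.3843, grad_y = 2*4*-0.6249 = -4.9994
  x_2 = -2.1922 - 0.1*-4.3843 = -1.7537
  y_2 = -0.6249 - 0.1*-4.9994 = -0.125
Step 3: grad_x = 2*1*-1.7537 = -3.5075, grad_y = 2*4*-0.125 = -0.9999
  x_3 = -1.7537 - 0.1*-3.5075 = -1.403
  y_3 = -0.125 - 0.1*-0.9999 = -0.025
Step 4: grad_x = 2*1*-1.403 = -2.806, grad_y = 2*4*-0.025 = -0.2
  x_4 = -1.403 - 0.1*-2.806 = -1.1224
  y_4 = -0.025 - 0.1*-0.2 = -0.005
Step 5: grad_x = 2*1*-1.1224 = -2.2448, grad_y = 2*4*-0.005 = -0.04
  x_5 = -1.1224 - 0.1*-2.2448 = -0.8979
  y_5 = -0.005 - 0.1*-0.04 = -0.001
f(-0.8979, -0.001) = 1*(-0.8979)^2 + 4*(-0.001)^2 = 0.8062


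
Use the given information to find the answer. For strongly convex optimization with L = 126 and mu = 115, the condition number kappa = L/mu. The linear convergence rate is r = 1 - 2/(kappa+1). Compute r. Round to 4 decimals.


Step 1: Compute the condition number.
kappa = L/mu = 126/115 = 1.0957
Step 2: Compute the convergence rate.
r = 1 - 2/(kappa + 1) = 1 - 2*mu/(L + mu) = (L - mu)/(L + mu) = 11/241 = 0.0456


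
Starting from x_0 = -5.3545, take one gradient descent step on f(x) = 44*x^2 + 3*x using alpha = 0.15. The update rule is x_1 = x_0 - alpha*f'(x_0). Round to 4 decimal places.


We compute the gradient at x_0 and apply the update.
f'(x) = 88*x + 3
f'(-5.3545) = 88*-5.3545 + 3 = -468.196
x_1 = -5.3545 - 0.15*-468.196 = 64.8749


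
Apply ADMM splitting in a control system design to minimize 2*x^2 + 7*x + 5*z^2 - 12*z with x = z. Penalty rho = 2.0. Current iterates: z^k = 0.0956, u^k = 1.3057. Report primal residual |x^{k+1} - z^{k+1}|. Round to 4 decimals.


ADMM iteration with rho = 2.0, z^k = 0.0956, u^k = 1.3057
Step 1: x-update.
Minimize 2*x^2 + 7*x + (2.0/2)*(x - 0.0956 + 1.3057)^2
FOC: (2*2 + 2.0)*x = -7 + 2.0*(0.0956 - 1.3057)
x^{k+1} = -1.57
Step 2: z-update.
Minimize 5*z^2 - 12*z + (2.0/2)*(-1.57 - z + 1.3057)^2
FOC: (2*5 + 2.0)*z = 12 + 2.0*(-1.57 + 1.3057)
z^{k+1} = 0.9559
Step 3: u-update.
u^{k+1} = 1.3057 - 1.57 - 0.9559 = -1.2203
Step 4: Primal residual = |-1.57 - 0.9559| = 2.526


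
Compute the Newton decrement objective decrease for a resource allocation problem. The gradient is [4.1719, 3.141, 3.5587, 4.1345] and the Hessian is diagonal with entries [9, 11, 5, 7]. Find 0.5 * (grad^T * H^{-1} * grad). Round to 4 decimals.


Step 1: H is diagonal, so H^(-1) * g = [0.4635, 0.2855, 0.7117, 0.5906].
Step 2: g^T H^(-1) g = sum_i g_i^2 / H_ii
  = (4.1719)^2/9 + (3.141)^2/11 + (3.5587)^2/5 + (4.1345)^2/7
  = 1.9339 + 0.8969 + 2.5329 + 2.442 = 7.8056
Step 3: Objective decrease = 0.5 * g^T H^(-1) g = 3.9028


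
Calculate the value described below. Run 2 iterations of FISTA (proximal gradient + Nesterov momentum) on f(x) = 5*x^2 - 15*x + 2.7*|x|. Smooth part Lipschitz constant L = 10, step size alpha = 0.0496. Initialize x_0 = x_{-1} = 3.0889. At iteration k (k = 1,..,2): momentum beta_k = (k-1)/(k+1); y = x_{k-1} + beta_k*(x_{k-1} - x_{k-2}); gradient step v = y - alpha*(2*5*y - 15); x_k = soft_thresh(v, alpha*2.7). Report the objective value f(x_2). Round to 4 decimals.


FISTA on f(x) = 5*x^2 - 15*x + 2.7*|x|
L = 10, alpha = 0.0496
Iteration 1: beta = 0.0, y = 3.0889 + 0.0*(3.0889 - 3.0889) = 3.0889
  grad(y) = 15.889, v = y - alpha*grad = 2.3008
  prox(v) = soft_thresh(2.3008, 0.1339) = 2.1669
Iteration 2: beta = 0.3333, y = 2.1669 + 0.3333*(2.1669 - 3.0889) = 1.8595
  grad(y) = 3.5955, v = y - alpha*grad = 1.6812
  prox(v) = soft_thresh(1.6812, 0.1339) = 1.5473
f(x_2) = 5*1.5473^2 - 15*1.5473 + 2.7*|1.5473| = -7.0611


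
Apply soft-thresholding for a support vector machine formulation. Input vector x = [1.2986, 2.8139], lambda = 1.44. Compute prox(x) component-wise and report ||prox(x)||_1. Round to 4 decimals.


Soft-thresholding with lambda = 1.44:
prox(1.2986) = sign(1.2986)*max(|1.2986| - 1.44, 0) = 0.0
prox(2.8139) = sign(2.8139)*max(|2.8139| - 1.44, 0) = 1.3739
prox(x) = [0.0, 1.3739]
||prox(x)||_1 = 0.0 + 1.3739 = 1.3739


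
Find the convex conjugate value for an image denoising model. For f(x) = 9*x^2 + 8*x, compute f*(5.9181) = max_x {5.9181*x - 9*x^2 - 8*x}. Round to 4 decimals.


f*(y) = sup_x {y*x - a*x^2 - b*x} = sup_x {(y-b)*x - a*x^2}
FOC: (y - b) - 2a*x = 0 => x* = (y - b)/(2a)
x* = (5.9181 - 8)/(2*9) = -0.1157
f*(5.9181) = (y-b)^2/(4a) = (5.9181 - 8)^2/(4*9)
= 4.3343/36 = 0.1204


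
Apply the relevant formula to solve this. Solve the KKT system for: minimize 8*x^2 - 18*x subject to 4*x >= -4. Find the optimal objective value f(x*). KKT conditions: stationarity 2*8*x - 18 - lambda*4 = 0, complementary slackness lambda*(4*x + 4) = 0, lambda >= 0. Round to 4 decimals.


Step 1: Try lambda = 0 (constraint inactive).
Stationarity: 2*8*x - 18 = 0
x* = 18/(2*8) = 1.125
Check constraint: 4*1.125 = 4.5 >= -4 -- satisfied.
Step 2: Compute optimal value.
f(x*) = 8*1.125^2 - 18*1.125 = -10.125


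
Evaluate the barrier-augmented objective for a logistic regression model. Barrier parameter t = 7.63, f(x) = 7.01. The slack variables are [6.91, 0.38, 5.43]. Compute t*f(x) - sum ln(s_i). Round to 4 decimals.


Step 1: Compute log-barrier.
ln values: [1.933, -0.9676, 1.6919]
phi = -(1.933 - 0.9676 + 1.6919) = -2.6573
Step 2: Compute augmented objective.
t*f(x) = 7.63*7.01 = 53.4863
Total = 53.4863 - 2.6573 = 50.829


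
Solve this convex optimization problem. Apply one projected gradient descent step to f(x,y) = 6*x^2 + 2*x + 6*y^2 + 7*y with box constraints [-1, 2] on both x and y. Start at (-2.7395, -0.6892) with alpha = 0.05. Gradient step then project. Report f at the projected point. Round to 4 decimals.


Step 1: Compute gradient at (-2.7395, -0.6892).
grad_x = 2*6*-2.7395 + 2 = -30.874
grad_y = 2*6*-0.6892 + 7 = -1.2704
Step 2: Gradient step.
x_raw = -2.7395 - 0.05*-30.874 = -1.1958
y_raw = -0.6892 - 0.05*-1.2704 = -0.6257
Step 3: Project onto [-1, 2].
x_proj = clip(-1.1958) = -1.0
y_proj = clip(-0.6257) = -0.6257
Step 4: Evaluate f.
f(-1.0, -0.6257) = 1.9691


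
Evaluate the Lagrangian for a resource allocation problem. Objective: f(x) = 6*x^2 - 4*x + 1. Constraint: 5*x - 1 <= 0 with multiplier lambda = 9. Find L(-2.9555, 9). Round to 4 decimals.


Step 1: Evaluate f(x).
f(-2.9555) = 6*(-2.9555)^2 - 4*(-2.9555) + 1 = 65.2319
Step 2: Evaluate g(x).
g(-2.9555) = 5*-2.9555 - 1 = -15.7775
Step 3: Compute Lagrangian.
L = 65.2319 + 9*-15.7775 = -76.7656


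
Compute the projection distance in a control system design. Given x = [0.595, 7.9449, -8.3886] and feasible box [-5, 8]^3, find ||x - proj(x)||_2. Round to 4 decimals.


Project each component onto [-5, 8].
clip(0.595) = 0.595, clip(7.9449) = 7.9449, clip(-8.3886) = -5.0
Projection = [0.595, 7.9449, -5.0]
Squared diffs: [0.0, 0.0, 11.4826]
Distance = sqrt(11.4826) = 3.3886


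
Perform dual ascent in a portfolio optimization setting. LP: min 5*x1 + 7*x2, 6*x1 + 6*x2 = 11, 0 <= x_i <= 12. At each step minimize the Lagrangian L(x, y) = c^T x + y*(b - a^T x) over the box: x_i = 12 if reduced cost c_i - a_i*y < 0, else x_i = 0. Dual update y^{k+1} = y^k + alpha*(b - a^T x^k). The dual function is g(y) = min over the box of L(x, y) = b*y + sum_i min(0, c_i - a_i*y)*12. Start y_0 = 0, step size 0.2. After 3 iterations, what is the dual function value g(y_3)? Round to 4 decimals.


Dual ascent for LP: min 5*x1 + 7*x2, 6*x1 + 6*x2 = 11, 0 <= x_i <= 12
Step 1: y^k = 0.0, reduced costs: (5.0, 7.0)
  x^k = (0.0, 0.0), subgradient = b - a^T x = 11.0
  y^{k+1} = 0.0 + 0.2*11.0 = 2.2
Step 2: y^k = 2.2, reduced costs: (-8.2, -6.2)
  x^k = (12.0, 12.0), subgradient = b - a^T x = -133.0
  y^{k+1} = 2.2 + 0.2*-133.0 = -24.4
Step 3: y^k = -24.4, reduced costs: (151.4, 153.4)
  x^k = (0.0, 0.0), subgradient = b - a^T x = 11.0
  y^{k+1} = -24.4 + 0.2*11.0 = -22.2
Dual objective at y_3 = -22.2: reduced costs (138.2, 140.2), box minimizer x = (0.0, 0.0)
g(y_3) = b*y + (c1 - a1*y)*x1 + (c2 - a2*y)*x2 = 11*(-22.2) + 138.2*0.0 + 140.2*0.0 = -244.2 + 0.0 + 0.0 = -244.2


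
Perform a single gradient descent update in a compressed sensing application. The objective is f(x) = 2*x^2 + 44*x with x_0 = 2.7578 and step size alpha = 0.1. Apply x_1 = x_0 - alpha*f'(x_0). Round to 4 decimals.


We compute the gradient at x_0 and apply the update.
f'(x) = 4*x + 44
f'(2.7578) = 4*2.7578 + 44 = 55.0312
x_1 = 2.7578 - 0.1*55.0312 = -2.7453


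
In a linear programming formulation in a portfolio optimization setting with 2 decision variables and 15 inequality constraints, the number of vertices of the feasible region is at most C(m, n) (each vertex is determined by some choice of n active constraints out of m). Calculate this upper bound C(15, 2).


Each vertex corresponds to some choice of n active constraints out of m, so the number of vertices is at most C(m, n) = m! / (n!(m-n)!).
m = 15, n = 2
Numerator: 15 * 14
Denominator: 2! = 2
C(15, 2) = 105


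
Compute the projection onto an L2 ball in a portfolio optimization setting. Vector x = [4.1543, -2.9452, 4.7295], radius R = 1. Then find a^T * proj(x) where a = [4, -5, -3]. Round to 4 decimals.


Step 1: Compute ||x|| (intermediates to 6 decimals).
||x|| = sqrt(4.1543^2 + (-2.9452)^2 + 4.7295^2) = 6.949862
Step 2: Project.
Since ||x|| > R, scale = R/||x|| = 1/6.949862 = 0.143888, proj(x) = scale * x
proj(x) = [0.597754, -0.423779, 0.680518]
Step 3: Dot product.
a^T * proj(x) = 4*0.597754 - 5*(-0.423779) - 3*0.680518 = 2.4684


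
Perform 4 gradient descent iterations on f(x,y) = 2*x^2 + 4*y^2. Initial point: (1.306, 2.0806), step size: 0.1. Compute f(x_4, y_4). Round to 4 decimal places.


Gradient descent on f(x,y) = 2*x^2 + 4*y^2.
Starting point: (1.306, 2.0806), alpha = 0.1
Step 1: grad_x = 2*2*1.306 = 5.224, grad_y = 2*4*2.0806 = 16.6448
  x_1 = 1.306 - 0.1*5.224 = 0.7836
  y_1 = 2.0806 - 0.1*16.6448 = 0.4161
Step 2: grad_x = 2*2*0.7836 = 3.1344, grad_y = 2*4*0.4161 = 3.329
  x_2 = 0.7836 - 0.1*3.1344 = 0.4702
  y_2 = 0.4161 - 0.1*3.329 = 0.0832
Step 3: grad_x = 2*2*0.4702 = 1.8806, grad_y = 2*4*0.0832 = 0.6658
  x_3 = 0.4702 - 0.1*1.8806 = 0.2821
  y_3 = 0.0832 - 0.1*0.6658 = 0.0166
Step 4: grad_x = 2*2*0.2821 = 1.1284, grad_y = 2*4*0.0166 = 0.1332
  x_4 = 0.2821 - 0.1*1.1284 = 0.1693
  y_4 = 0.0166 - 0.1*0.1332 = 0.0033
f(0.1693, 0.0033) = 2*0.1693^2 + 4*0.0033^2 = 0.0573


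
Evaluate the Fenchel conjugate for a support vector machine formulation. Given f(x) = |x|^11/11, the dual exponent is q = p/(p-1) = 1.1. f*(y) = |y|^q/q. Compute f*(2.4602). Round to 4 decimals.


The conjugate exponent q satisfies 1/p + 1/q = 1.
p = 11, so q = 11/(11 - 1) = 1.1
|y|^q = 2.4602^1.1 = 2.692
f*(2.4602) = 2.692 / 1.1 = 2.4472


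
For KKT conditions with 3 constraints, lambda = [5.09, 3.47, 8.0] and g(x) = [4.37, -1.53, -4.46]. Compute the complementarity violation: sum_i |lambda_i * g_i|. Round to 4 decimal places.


KKT complementary slackness check:
lambda_1 * g_1 = 5.09 * 4.37 = 22.2433
lambda_2 * g_2 = 3.47 * -1.53 = -5.3091
lambda_3 * g_3 = 8.0 * -4.46 = -35.68
Total violation = 22.2433 + 5.3091 + 35.68 = 63.2324


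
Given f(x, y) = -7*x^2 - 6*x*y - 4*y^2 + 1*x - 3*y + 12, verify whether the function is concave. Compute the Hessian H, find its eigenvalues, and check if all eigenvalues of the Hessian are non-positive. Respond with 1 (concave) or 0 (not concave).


The Hessian of f(x,y) = -7*x^2 - 6*x*y - 4*y^2 + 1*x - 3*y + 12 is:
H = [[-14, -6], [-6, -8]]
Trace = -14 - 8 = -22
Determinant = -14*-8 - (-6)^2 = 76
Discriminant = (-22)^2 - 4*76 = 180.0
Eigenvalues: lambda_1 = -17.7082, lambda_2 = -4.2918
The function is concave.

1


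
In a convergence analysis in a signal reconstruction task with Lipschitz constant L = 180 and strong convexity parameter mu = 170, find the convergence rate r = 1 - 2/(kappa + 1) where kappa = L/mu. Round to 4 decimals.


Step 1: Compute the condition number.
kappa = L/mu = 180/170 = 1.0588
Step 2: Compute the convergence rate.
r = 1 - 2/(kappa + 1) = 1 - 2*mu/(L + mu) = (L - mu)/(L + mu) = 10/350 = 0.0286


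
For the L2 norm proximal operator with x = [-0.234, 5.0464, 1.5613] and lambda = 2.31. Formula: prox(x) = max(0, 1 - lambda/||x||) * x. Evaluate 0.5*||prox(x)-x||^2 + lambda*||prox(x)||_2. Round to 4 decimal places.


Step 1: Compute ||x||.
||x|| = 5.2876
Step 2: Compute scaling factor.
scale = max(0, 1 - 2.31/5.2876) = 0.5631
Step 3: prox(x) = [-0.1318, 2.8418, 0.8792]
||prox(x)|| = 2.9776
Step 4: Proximal objective.
0.5*||prox-x||^2 = 2.6681
lambda*||prox|| = 6.8783
Total = 9.5463


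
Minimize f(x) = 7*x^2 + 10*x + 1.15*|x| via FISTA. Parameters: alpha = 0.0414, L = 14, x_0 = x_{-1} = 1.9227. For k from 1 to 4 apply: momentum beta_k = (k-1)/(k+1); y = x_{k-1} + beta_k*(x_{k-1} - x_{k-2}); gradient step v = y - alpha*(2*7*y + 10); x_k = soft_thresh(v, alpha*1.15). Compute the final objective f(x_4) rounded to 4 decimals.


FISTA on f(x) = 7*x^2 + 10*x + 1.15*|x|
L = 14, alpha = 0.0414
Iteration 1: beta = 0.0, y = 1.9227 + 0.0*(1.9227 - 1.9227) = 1.9227
  grad(y) = 36.9178, v = y - alpha*grad = 0.3943
  prox(v) = soft_thresh(0.3943, 0.0476) = 0.3467
Iteration 2: beta = 0.3333, y = 0.3467 + 0.3333*(0.3467 - 1.9227) = -0.1786
  grad(y) = 7.499, v = y - alpha*grad = -0.4891
  prox(v) = soft_thresh(-0.4891, 0.0476) = -0.4415
Iteration 3: beta = 0.5, y = -0.4415 + 0.5*(-0.4415 - 0.3467) = -0.8356
  grad(y) = -1.6982, v = y - alpha*grad = -0.7653
  prox(v) = soft_thresh(-0.7653, 0.0476) = -0.7177
Iteration 4: beta = 0.6, y = -0.7177 + 0.6*(-0.7177 + 0.4415) = -0.8834
  grad(y) = -2.3673, v = y - alpha*grad = -0.7854
  prox(v) = soft_thresh(-0.7854, 0.0476) = -0.7378
f(x_4) = 7*(-0.7378)^2 + 10*(-0.7378) + 1.15*|-0.7378| = -2.7191


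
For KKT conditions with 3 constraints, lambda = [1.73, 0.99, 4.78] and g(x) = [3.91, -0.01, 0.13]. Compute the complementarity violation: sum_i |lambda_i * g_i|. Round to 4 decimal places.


KKT complementary slackness check:
lambda_1 * g_1 = 1.73 * 3.91 = 6.7643
lambda_2 * g_2 = 0.99 * -0.01 = -0.0099
lambda_3 * g_3 = 4.78 * 0.13 = 0.6214
Total violation = 6.7643 + 0.0099 + 0.6214 = 7.3956


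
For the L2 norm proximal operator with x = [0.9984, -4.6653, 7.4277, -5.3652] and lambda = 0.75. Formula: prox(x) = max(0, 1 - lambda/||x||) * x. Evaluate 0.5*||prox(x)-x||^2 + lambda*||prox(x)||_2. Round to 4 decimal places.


Step 1: Compute ||x||.
||x|| = 10.3304
Step 2: Compute scaling factor.
scale = max(0, 1 - 0.75/10.3304) = 0.9274
Step 3: prox(x) = [0.9259, -4.3266, 6.8884, -4.9757]
||prox(x)|| = 9.5804
Step 4: Proximal objective.
0.5*||prox-x||^2 = 0.2813
lambda*||prox|| = 7.1853
Total = 7.4666


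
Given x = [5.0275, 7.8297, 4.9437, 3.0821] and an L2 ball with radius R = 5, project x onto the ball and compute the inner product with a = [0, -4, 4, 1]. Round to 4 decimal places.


Step 1: Compute ||x|| (intermediates to 6 decimals).
||x|| = sqrt(5.0275^2 + 7.8297^2 + 4.9437^2 + 3.0821^2) = 10.978136
Step 2: Project.
Since ||x|| > R, scale = R/||x|| = 5/10.978136 = 0.455451, proj(x) = scale * x
proj(x) = [2.28978, 3.566045, 2.251613, 1.403746]
Step 3: Dot product.
a^T * proj(x) = 0*2.28978 - 4*3.566045 + 4*2.251613 + 1*1.403746 = -3.854


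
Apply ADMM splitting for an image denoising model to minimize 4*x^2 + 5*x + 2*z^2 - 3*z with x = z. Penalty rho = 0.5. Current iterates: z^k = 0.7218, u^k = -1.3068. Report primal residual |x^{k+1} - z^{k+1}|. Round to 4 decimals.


ADMM iteration with rho = 0.5, z^k = 0.7218, u^k = -1.3068
Step 1: x-update.
Minimize 4*x^2 + 5*x + (0.5/2)*(x - 0.7218 - 1.3068)^2
FOC: (2*4 + 0.5)*x = -5 + 0.5*(0.7218 + 1.3068)
x^{k+1} = -0.4689
Step 2: z-update.
Minimize 2*z^2 - 3*z + (0.5/2)*(-0.4689 - z - 1.3068)^2
FOC: (2*2 + 0.5)*z = 3 + 0.5*(-0.4689 - 1.3068)
z^{k+1} = 0.4694
Step 3: u-update.
u^{k+1} = -1.3068 - 0.4689 - 0.4694 = -2.2451
Step 4: Primal residual = |-0.4689 - 0.4694| = 0.9383


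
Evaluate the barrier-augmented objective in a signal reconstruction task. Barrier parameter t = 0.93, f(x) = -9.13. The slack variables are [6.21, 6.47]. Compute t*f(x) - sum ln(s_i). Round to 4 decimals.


Step 1: Compute log-barrier.
ln values: [1.8262, 1.8672]
phi = -(1.8262 + 1.8672) = -3.6933
Step 2: Compute augmented objective.
t*f(x) = 0.93*-9.13 = -8.4909
Total = -8.4909 - 3.6933 = -12.1842


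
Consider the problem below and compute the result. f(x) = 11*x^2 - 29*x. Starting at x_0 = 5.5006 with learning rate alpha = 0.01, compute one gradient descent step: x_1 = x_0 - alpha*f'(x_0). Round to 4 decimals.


We compute the gradient at x_0 and apply the update.
f'(x) = 22*x - 29
f'(5.5006) = 22*5.5006 - 29 = 92.0132
x_1 = 5.5006 - 0.01*92.0132 = 4.5805


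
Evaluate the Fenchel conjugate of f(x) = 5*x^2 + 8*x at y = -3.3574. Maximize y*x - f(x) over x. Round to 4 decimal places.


f*(y) = sup_x {y*x - a*x^2 - b*x} = sup_x {(y-b)*x - a*x^2}
FOC: (y - b) - 2a*x = 0 => x* = (y - b)/(2a)
x* = (-3.3574 - 8)/(2*5) = -1.1357
f*(-3.3574) = (y-b)^2/(4a) = (-3.3574 - 8)^2/(4*5)
= 128.9905/20 = 6.4495


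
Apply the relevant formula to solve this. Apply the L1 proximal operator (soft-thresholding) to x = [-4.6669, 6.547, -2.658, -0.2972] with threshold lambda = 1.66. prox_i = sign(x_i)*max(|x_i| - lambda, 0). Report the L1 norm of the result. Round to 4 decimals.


Soft-thresholding with lambda = 1.66:
prox(-4.6669) = sign(-4.6669)*max(|-4.6669| - 1.66, 0) = -3.0069
prox(6.547) = sign(6.547)*max(|6.547| - 1.66, 0) = 4.887
prox(-2.658) = sign(-2.658)*max(|-2.658| - 1.66, 0) = -0.998
prox(-0.2972) = sign(-0.2972)*max(|-0.2972| - 1.66, 0) = 0.0
prox(x) = [-3.0069, 4.887, -0.998, 0.0]
||prox(x)||_1 = 3.0069 + 4.887 + 0.998 + 0.0 = 8.8919


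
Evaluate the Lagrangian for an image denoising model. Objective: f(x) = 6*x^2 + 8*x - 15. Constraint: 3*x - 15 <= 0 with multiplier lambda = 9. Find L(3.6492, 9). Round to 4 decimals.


Step 1: Evaluate f(x).
f(3.6492) = 6*3.6492^2 + 8*3.6492 - 15 = 94.0936
Step 2: Evaluate g(x).
g(3.6492) = 3*3.6492 - 15 = -4.0524
Step 3: Compute Lagrangian.
L = 94.0936 + 9*-4.0524 = 57.622


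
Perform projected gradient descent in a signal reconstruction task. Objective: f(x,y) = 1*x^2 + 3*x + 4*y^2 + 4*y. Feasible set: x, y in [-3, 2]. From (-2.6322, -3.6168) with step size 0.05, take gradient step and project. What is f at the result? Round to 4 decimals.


Step 1: Compute gradient at (-2.6322, -3.6168).
grad_x = 2*1*-2.6322 + 3 = -2.2644
grad_y = 2*4*-3.6168 + 4 = -24.9344
Step 2: Gradient step.
x_raw = -2.6322 - 0.05*-2.2644 = -2.519
y_raw = -3.6168 - 0.05*-24.9344 = -2.3701
Step 3: Project onto [-3, 2].
x_proj = clip(-2.519) = -2.519
y_proj = clip(-2.3701) = -2.3701
Step 4: Evaluate f.
f(-2.519, -2.3701) = 11.7771


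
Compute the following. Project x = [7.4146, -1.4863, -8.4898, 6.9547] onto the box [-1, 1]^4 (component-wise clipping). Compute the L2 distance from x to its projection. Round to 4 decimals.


Project each component onto [-1, 1].
clip(7.4146) = 1.0, clip(-1.4863) = -1.0, clip(-8.4898) = -1.0, clip(6.9547) = 1.0
Projection = [1.0, -1.0, -1.0, 1.0]
Squared diffs: [41.1471, 0.2365, 56.0971, 35.4585]
Distance = sqrt(132.9392) = 11.5299


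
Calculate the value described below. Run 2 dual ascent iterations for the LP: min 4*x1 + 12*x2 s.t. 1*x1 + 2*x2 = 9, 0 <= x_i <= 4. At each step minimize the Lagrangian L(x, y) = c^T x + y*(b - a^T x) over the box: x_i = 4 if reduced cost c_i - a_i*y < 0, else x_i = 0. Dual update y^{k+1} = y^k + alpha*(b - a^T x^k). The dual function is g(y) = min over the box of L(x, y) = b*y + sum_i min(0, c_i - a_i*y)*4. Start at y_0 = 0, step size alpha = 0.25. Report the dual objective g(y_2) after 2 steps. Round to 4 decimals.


Dual ascent for LP: min 4*x1 + 12*x2, 1*x1 + 2*x2 = 9, 0 <= x_i <= 4
Step 1: y^k = 0.0, reduced costs: (4.0, 12.0)
  x^k = (0.0, 0.0), subgradient = b - a^T x = 9.0
  y^{k+1} = 0.0 + 0.25*9.0 = 2.25
Step 2: y^k = 2.25, reduced costs: (1.75, 7.5)
  x^k = (0.0, 0.0), subgradient = b - a^T x = 9.0
  y^{k+1} = 2.25 + 0.25*9.0 = 4.5
Dual objective at y_2 = 4.5: reduced costs (-0.5, 3.0), box minimizer x = (4.0, 0.0)
g(y_2) = b*y + (c1 - a1*y)*x1 + (c2 - a2*y)*x2 = 9*4.5 + (-0.5)*4.0 + 3.0*0.0 = 40.5 - 2.0 + 0.0 = 38.5


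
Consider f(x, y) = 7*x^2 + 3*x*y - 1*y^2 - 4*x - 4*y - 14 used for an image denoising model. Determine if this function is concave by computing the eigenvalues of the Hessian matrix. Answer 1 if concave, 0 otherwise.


The Hessian of f(x,y) = 7*x^2 + 3*x*y - 1*y^2 - 4*x - 4*y - 14 is:
H = [[14, 3], [3, -2]]
Trace = 14 - 2 = 12
Determinant = 14*-2 - (3)^2 = -37
Discriminant = (12)^2 - 4*-37 = 292.0
Eigenvalues: lambda_1 = -2.544, lambda_2 = 14.544
The function is not concave.

0


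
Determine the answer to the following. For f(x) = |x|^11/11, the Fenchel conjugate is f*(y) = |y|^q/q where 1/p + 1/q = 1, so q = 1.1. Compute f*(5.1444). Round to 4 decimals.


The conjugate exponent q satisfies 1/p + 1/q = 1.
p = 11, so q = 11/(11 - 1) = 1.1
|y|^q = 5.1444^1.1 = 6.0599
f*(5.1444) = 6.0599 / 1.1 = 5.509


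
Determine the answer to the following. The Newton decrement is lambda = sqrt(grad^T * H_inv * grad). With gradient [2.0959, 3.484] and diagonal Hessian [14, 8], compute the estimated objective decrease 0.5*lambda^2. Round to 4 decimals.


Step 1: H is diagonal, so H^(-1) * g = [0.1497, 0.4355].
Step 2: g^T H^(-1) g = sum_i g_i^2 / H_ii
  = (2.0959)^2/14 + (3.484)^2/8
  = 0.3138 + 1.5173 = 1.8311
Step 3: Objective decrease = 0.5 * g^T H^(-1) g = 0.9155


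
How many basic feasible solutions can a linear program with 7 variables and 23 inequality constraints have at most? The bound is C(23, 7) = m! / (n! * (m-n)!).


Each vertex corresponds to some choice of n active constraints out of m, so the number of vertices is at most C(m, n) = m! / (n!(m-n)!).
m = 23, n = 7
Numerator: 23 * 22 * 21 * 20 * 19 * 18 * 17
Denominator: 7! = 5040
C(23, 7) = 245157


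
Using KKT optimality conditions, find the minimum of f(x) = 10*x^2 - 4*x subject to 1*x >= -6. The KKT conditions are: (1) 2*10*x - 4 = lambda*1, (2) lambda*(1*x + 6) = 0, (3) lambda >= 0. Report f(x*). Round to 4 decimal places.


Step 1: Try lambda = 0 (constraint inactive).
Stationarity: 2*10*x - 4 = 0
x* = 4/(2*10) = 0.2
Check constraint: 1*0.2 = 0.2 >= -6 -- satisfied.
Step 2: Compute optimal value.
f(x*) = 10*0.2^2 - 4*0.2 = -0.4


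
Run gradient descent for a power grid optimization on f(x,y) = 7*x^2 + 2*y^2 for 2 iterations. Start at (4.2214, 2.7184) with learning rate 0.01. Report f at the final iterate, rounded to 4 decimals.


Gradient descent on f(x,y) = 7*x^2 + 2*y^2.
Starting point: (4.2214, 2.7184), alpha = 0.01
Step 1: grad_x = 2*7*4.2214 = 59.0996, grad_y = 2*2*2.7184 = 10.8736
  x_1 = 4.2214 - 0.01*59.0996 = 3.6304
  y_1 = 2.7184 - 0.01*10.8736 = 2.6097
Step 2: grad_x = 2*7*3.6304 = 50.8257, grad_y = 2*2*2.6097 = 10.4387
  x_2 = 3.6304 - 0.01*50.8257 = 3.1221
  y_2 = 2.6097 - 0.01*10.4387 = 2.5053
f(3.1221, 2.5053) = 7*3.1221^2 + 2*2.5053^2 = 80.7875


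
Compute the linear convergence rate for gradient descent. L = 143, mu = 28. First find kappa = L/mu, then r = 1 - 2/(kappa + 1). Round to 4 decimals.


Step 1: Compute the condition number.
kappa = L/mu = 143/28 = 5.1071
Step 2: Compute the convergence rate.
r = 1 - 2/(kappa + 1) = 1 - 2*mu/(L + mu) = (L - mu)/(L + mu) = 115/171 = 0.6725


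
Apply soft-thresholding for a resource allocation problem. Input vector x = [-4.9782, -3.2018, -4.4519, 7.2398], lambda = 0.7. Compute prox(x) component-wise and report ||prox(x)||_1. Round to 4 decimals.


Soft-thresholding with lambda = 0.7:
prox(-4.9782) = sign(-4.9782)*max(|-4.9782| - 0.7, 0) = -4.2782
prox(-3.2018) = sign(-3.2018)*max(|-3.2018| - 0.7, 0) = -2.5018
prox(-4.4519) = sign(-4.4519)*max(|-4.4519| - 0.7, 0) = -3.7519
prox(7.2398) = sign(7.2398)*max(|7.2398| - 0.7, 0) = 6.5398
prox(x) = [-4.2782, -2.5018, -3.7519, 6.5398]
||prox(x)||_1 = 4.2782 + 2.5018 + 3.7519 + 6.5398 = 17.0717


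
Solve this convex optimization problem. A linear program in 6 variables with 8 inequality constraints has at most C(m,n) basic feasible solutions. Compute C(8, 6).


Each vertex corresponds to some choice of n active constraints out of m, so the number of vertices is at most C(m, n) = m! / (n!(m-n)!).
m = 8, n = 6
Numerator: 8 * 7 * 6 * 5 * 4 * 3
Denominator: 6! = 720
C(8, 6) = 28


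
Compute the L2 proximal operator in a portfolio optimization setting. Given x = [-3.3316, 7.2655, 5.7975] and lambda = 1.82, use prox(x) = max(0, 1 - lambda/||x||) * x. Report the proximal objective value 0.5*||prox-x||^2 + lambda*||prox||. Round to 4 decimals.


Step 1: Compute ||x||.
||x|| = 9.8741
Step 2: Compute scaling factor.
scale = max(0, 1 - 1.82/9.8741) = 0.8157
Step 3: prox(x) = [-2.7175, 5.9263, 4.7289]
||prox(x)|| = 8.0541
Step 4: Proximal objective.
0.5*||prox-x||^2 = 1.6562
lambda*||prox|| = 14.6585
Total = 16.3147


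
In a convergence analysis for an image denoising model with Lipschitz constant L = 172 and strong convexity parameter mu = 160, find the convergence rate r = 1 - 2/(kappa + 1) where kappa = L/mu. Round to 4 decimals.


Step 1: Compute the condition number.
kappa = L/mu = 172/160 = 1.075
Step 2: Compute the convergence rate.
r = 1 - 2/(kappa + 1) = 1 - 2*mu/(L + mu) = (L - mu)/(L + mu) = 12/332 = 0.0361


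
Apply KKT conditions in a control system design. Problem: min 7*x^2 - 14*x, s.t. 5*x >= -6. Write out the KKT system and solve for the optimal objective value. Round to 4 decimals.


Step 1: Try lambda = 0 (constraint inactive).
Stationarity: 2*7*x - 14 = 0
x* = 14/(2*7) = 1.0
Check constraint: 5*1.0 = 5.0 >= -6 -- satisfied.
Step 2: Compute optimal value.
f(x*) = 7*1.0^2 - 14*1.0 = -7.0


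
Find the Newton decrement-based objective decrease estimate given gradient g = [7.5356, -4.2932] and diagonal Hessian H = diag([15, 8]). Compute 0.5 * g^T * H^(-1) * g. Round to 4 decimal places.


Step 1: H is diagonal, so H^(-1) * g = [0.5024, -0.5367].
Step 2: g^T H^(-1) g = sum_i g_i^2 / H_ii
  = (7.5356)^2/15 + (-4.2932)^2/8
  = 3.7857 + 2.3039 = 6.0896
Step 3: Objective decrease = 0.5 * g^T H^(-1) g = 3.0448


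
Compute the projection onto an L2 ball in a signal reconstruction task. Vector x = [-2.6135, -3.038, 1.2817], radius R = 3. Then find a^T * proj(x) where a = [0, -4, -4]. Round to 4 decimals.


Step 1: Compute ||x|| (intermediates to 6 decimals).
||x|| = sqrt((-2.6135)^2 + (-3.038)^2 + 1.2817^2) = 4.207444
Step 2: Project.
Since ||x|| > R, scale = R/||x|| = 3/4.207444 = 0.713022, proj(x) = scale * x
proj(x) = [-1.863483, -2.166161, 0.91388]
Step 3: Dot product.
a^T * proj(x) = 0*(-1.863483) - 4*(-2.166161) - 4*0.91388 = 5.0091


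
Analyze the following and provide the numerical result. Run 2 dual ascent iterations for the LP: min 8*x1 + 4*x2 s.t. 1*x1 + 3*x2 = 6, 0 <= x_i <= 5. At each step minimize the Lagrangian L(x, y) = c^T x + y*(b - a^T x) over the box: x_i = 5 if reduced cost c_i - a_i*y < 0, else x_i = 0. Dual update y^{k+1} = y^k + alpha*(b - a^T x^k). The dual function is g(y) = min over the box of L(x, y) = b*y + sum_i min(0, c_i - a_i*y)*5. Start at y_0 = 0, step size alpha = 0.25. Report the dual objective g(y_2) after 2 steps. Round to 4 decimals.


Dual ascent for LP: min 8*x1 + 4*x2, 1*x1 + 3*x2 = 6, 0 <= x_i <= 5
Step 1: y^k = 0.0, reduced costs: (8.0, 4.0)
  x^k = (0.0, 0.0), subgradient = b - a^T x = 6.0
  y^{k+1} = 0.0 + 0.25*6.0 = 1.5
Step 2: y^k = 1.5, reduced costs: (6.5, -0.5)
  x^k = (0.0, 5.0), subgradient = b - a^T x = -9.0
  y^{k+1} = 1.5 + 0.25*-9.0 = -0.75
Dual objective at y_2 = -0.75: reduced costs (8.75, 6.25), box minimizer x = (0.0, 0.0)
g(y_2) = b*y + (c1 - a1*y)*x1 + (c2 - a2*y)*x2 = 6*(-0.75) + 8.75*0.0 + 6.25*0.0 = -4.5 + 0.0 + 0.0 = -4.5
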